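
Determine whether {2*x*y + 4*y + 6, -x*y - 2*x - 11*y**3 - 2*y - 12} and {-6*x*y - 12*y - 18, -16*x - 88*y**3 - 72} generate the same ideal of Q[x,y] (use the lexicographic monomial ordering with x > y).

Since reduced Gröbner bases are canonical representatives of ideals under a given ordering, it suffices to compute and compare them.
Buchberger on the first generating set:
f_1 = 2*x*y + 4*y + 6, LT = x*y.
f_2 = -x*y - 2*x - 11*y**3 - 2*y - 12, LT = x*y.

S(f_1,f_2): lcm = x*y. S = -2*x - 11*y**3 - 9.
  leading term x: no divisor's leading term divides it; move -2*x to the remainder.
  leading term y**3: no divisor's leading term divides it; move -11*y**3 to the remainder.
  leading term 1: no divisor's leading term divides it; move -9 to the remainder.
  remainder -2*x - 11*y**3 - 9 ≠ 0; add g_3 = -2*x - 11*y**3 - 9 to the basis.

S(f_1,g_3): lcm = x*y. S = -11/2*y**4 - 5/2*y + 3.
  leading term y**4: no divisor's leading term divides it; move -11/2*y**4 to the remainder.
  leading term y: no divisor's leading term divides it; move -5/2*y to the remainder.
  leading term 1: no divisor's leading term divides it; move 3 to the remainder.
  remainder -11/2*y**4 - 5/2*y + 3 ≠ 0; add g_4 = -11/2*y**4 - 5/2*y + 3 to the basis.

The other S-polynomials (S(f_2,g_3), S(f_1,g_4), S(f_2,g_4), S(g_3,g_4)) all reduce to 0 modulo the current basis, so we have a Gröbner basis.
Inter-reduce: drop elements whose leading term is divisible by another's, tail-reduce, and make monic.
Reduced Gröbner basis: {x + 11/2*y**3 + 9/2, y**4 + 5/11*y - 6/11}.

Buchberger on the second generating set:
h_1 = -6*x*y - 12*y - 18, LT = x*y.
h_2 = -16*x - 88*y**3 - 72, LT = x.

S(h_1,h_2): lcm = x*y. S = -11/2*y**4 - 5/2*y + 3.
  leading term y**4: no divisor's leading term divides it; move -11/2*y**4 to the remainder.
  leading term y: no divisor's leading term divides it; move -5/2*y to the remainder.
  leading term 1: no divisor's leading term divides it; move 3 to the remainder.
  remainder -11/2*y**4 - 5/2*y + 3 ≠ 0; add k_3 = -11/2*y**4 - 5/2*y + 3 to the basis.

The other S-polynomials (S(h_1,k_3), S(h_2,k_3)) all reduce to 0 modulo the current basis, so we have a Gröbner basis.
Inter-reduce: drop elements whose leading term is divisible by another's, tail-reduce, and make monic.
Reduced Gröbner basis: {x + 11/2*y**3 + 9/2, y**4 + 5/11*y - 6/11}.

The two bases agree; hence the ideals are identical.

Yes, the ideals are equal.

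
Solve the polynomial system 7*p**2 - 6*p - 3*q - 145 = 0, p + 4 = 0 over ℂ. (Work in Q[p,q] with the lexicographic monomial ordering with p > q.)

{(-4, -3)}

Compute a lex Gröbner basis by Buchberger's algorithm.
f_1 = 7*p**2 - 6*p - 3*q - 145, LT = p**2.
f_2 = p + 4, LT = p.

S(f_1,f_2): lcm = p**2. S = -34/7*p - 3/7*q - 145/7.
  leading term p: subtract (-34/7)·f_2 from -34/7*p - 3/7*q - 145/7 → -3/7*q - 9/7
  leading term q: no divisor's leading term divides it; move -3/7*q to the remainder.
  leading term 1: no divisor's leading term divides it; move -9/7 to the remainder.
  remainder -3/7*q - 9/7 ≠ 0; add h_3 = -3/7*q - 9/7 to the basis.

The other S-polynomials (S(f_1,h_3), S(f_2,h_3)) all reduce to 0 modulo the current basis, so we have a Gröbner basis.
Inter-reduce: drop elements whose leading term is divisible by another's, tail-reduce, and make monic.
Reduced Gröbner basis: {p + 4, q + 3}.

Elimination: the polynomial q + 3 lies in the elimination ideal for q, so q ∈ {-3}. For each such q, the remaining basis elements (now univariate) give the rest of the solution.
  q = -3: the earlier basis element becomes p + 4 = 0, giving p = -4 — point (-4, -3).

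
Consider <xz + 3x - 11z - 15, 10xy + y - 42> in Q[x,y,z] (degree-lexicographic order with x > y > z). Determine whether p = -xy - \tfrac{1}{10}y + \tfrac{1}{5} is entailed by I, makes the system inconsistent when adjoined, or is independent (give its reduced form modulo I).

Adjoining -xy - \tfrac{1}{10}y + \tfrac{1}{5} makes the ideal the whole ring: the system is inconsistent.

First compute the reduced Gröbner basis of I by Buchberger's algorithm.
f_1 = xz + 3x - 11z - 15, LT = xz.
f_2 = 10xy + y - 42, LT = xy.

S(f_1,f_2): lcm = xyz. S = 3xy - \tfrac{111}{10}yz - 15y + \tfrac{21}{5}z.
  leading term xy: subtract (\tfrac{3}{10})·f_2 from 3xy - \tfrac{111}{10}yz - 15y + \tfrac{21}{5}z → -\tfrac{111}{10}yz - \tfrac{153}{10}y + \tfrac{21}{5}z + \tfrac{63}{5}
  leading term yz: no divisor's leading term divides it; move -\tfrac{111}{10}yz to the remainder.
  leading term y: no divisor's leading term divides it; move -\tfrac{153}{10}y to the remainder.
  leading term z: no divisor's leading term divides it; move \tfrac{21}{5}z to the remainder.
  leading term 1: no divisor's leading term divides it; move \tfrac{63}{5} to the remainder.
  remainder -\tfrac{111}{10}yz - \tfrac{153}{10}y + \tfrac{21}{5}z + \tfrac{63}{5} ≠ 0; add h_3 = -\tfrac{111}{10}yz - \tfrac{153}{10}y + \tfrac{21}{5}z + \tfrac{63}{5} to the basis.

The other S-polynomials (S(f_1,h_3), S(f_2,h_3)) all reduce to 0 modulo the current basis, so we have a Gröbner basis.
Inter-reduce: drop elements whose leading term is divisible by another's, tail-reduce, and make monic.
Reduced Gröbner basis: {xy + \tfrac{1}{10}y - \tfrac{21}{5}, xz + 3x - 11z - 15, yz + \tfrac{51}{37}y - \tfrac{14}{37}z - \tfrac{42}{37}}.
Label its elements g_1 = xy + \tfrac{1}{10}y - \tfrac{21}{5}, g_2 = xz + 3x - 11z - 15, g_3 = yz + \tfrac{51}{37}y - \tfrac{14}{37}z - \tfrac{42}{37}.

Reduce p = -xy - \tfrac{1}{10}y + \tfrac{1}{5} modulo G:
  leading term xy: subtract (-1)·g_1 from -xy - \tfrac{1}{10}y + \tfrac{1}{5} → -4
  leading term 1: no divisor's leading term divides it; move -4 to the remainder.
  normal form = -4.
The normal form is nonzero, so p ∉ I. Since p minus its normal form lies in I, I + (p) = I + (r) where r = -4; decide whether this ideal is the whole ring.
Here r = -4 is a nonzero constant, hence a unit: 1 ∈ I + (p), the Gröbner basis of I + (p) is {1}, and the enlarged system has no common solution — adjoining p is inconsistent.

The remainder on division by a Gröbner basis is unique — it is the normal form.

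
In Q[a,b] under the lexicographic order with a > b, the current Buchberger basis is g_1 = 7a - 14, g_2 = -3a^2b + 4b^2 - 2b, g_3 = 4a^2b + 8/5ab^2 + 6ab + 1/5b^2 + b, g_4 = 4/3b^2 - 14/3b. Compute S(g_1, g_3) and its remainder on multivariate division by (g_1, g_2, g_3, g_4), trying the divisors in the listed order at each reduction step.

S(g_1, g_3) = -2/5ab^2 - 7/2ab - 1/20b^2 - 1/4b; remainder on division = -409/40b.

lcm(LM(g_1), LM(g_3)) = a^2b.
S = (lcm/LT(g_1))·g_1 − (lcm/LT(g_3))·g_3 = -2/5ab^2 - 7/2ab - 1/20b^2 - 1/4b.
Reduce S modulo (g_1, g_2, g_3, g_4) in that order:
  leading term ab^2: subtract (-2/35b^2)·g_1 from -2/5ab^2 - 7/2ab - 1/20b^2 - 1/4b → -7/2ab - 17/20b^2 - 1/4b
  leading term ab: subtract (-1/2b)·g_1 from -7/2ab - 17/20b^2 - 1/4b → -17/20b^2 - 29/4b
  leading term b^2: subtract (-51/80)·g_4 from -17/20b^2 - 29/4b → -409/40b
  leading term b: no divisor's leading term divides it; move -409/40b to the remainder.
The remainder -409/40b is nonzero, so it would be added as the next basis element.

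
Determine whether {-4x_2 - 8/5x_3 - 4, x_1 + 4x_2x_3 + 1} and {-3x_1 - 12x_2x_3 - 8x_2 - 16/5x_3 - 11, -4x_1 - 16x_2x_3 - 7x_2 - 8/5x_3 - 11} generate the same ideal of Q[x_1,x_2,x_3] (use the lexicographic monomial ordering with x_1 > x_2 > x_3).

No, the ideals differ.

Since reduced Gröbner bases are canonical representatives of ideals under a given ordering, it suffices to compute and compare them.
Buchberger on the first generating set:
f_1 = -4x_2 - 8/5x_3 - 4, LT = x_2.
f_2 = x_1 + 4x_2x_3 + 1, LT = x_1.

The S-polynomials (S(f_1,f_2)) all reduce to 0 modulo the current basis, so we have a Gröbner basis.
Inter-reduce: drop elements whose leading term is divisible by another's, tail-reduce, and make monic.
Reduced Gröbner basis: {x_1 - 8/5x_3^2 - 4x_3 + 1, x_2 + 2/5x_3 + 1}.

Buchberger on the second generating set:
h_1 = -3x_1 - 12x_2x_3 - 8x_2 - 16/5x_3 - 11, LT = x_1.
h_2 = -4x_1 - 16x_2x_3 - 7x_2 - 8/5x_3 - 11, LT = x_1.

S(h_1,h_2): lcm = x_1. S = 11/12x_2 + 2/3x_3 + 11/12.
  reduce S modulo (h_1, h_2):
  remainder 11/12x_2 + 2/3x_3 + 11/12 ≠ 0; add k_3 = 11/12x_2 + 2/3x_3 + 11/12 to the basis.

The other S-polynomials (S(h_1,k_3), S(h_2,k_3)) all reduce to 0 modulo the current basis, so we have a Gröbner basis.
Inter-reduce: drop elements whose leading term is divisible by another's, tail-reduce, and make monic.
Reduced Gröbner basis: {x_1 - 32/11x_3^2 - 268/55x_3 + 1, x_2 + 8/11x_3 + 1}.

The bases are distinct; the ideals are different.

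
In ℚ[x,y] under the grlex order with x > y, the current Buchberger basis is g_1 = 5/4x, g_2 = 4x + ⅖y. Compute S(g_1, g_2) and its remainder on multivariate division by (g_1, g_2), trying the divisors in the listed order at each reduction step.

lcm(LM(g_1), LM(g_2)) = x.
S = (lcm/LT(g_1))·g_1 − (lcm/LT(g_2))·g_2 = -1/10y.
Reduce S modulo (g_1, g_2) in that order:
  leading term y: no divisor's leading term divides it; move -1/10y to the remainder.
The remainder -1/10y is nonzero, so it would be added as the next basis element.

S(g_1, g_2) = -1/10y; remainder on division = -1/10y.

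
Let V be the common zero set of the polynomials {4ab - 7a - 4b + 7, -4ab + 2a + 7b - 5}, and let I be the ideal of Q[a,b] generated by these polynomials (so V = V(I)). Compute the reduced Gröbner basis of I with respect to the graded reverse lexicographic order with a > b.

G = {b^2 - 11/4b + 7/4, a - 3/5b - 2/5}

f_1 = 4ab - 7a - 4b + 7, LT = ab.
f_2 = -4ab + 2a + 7b - 5, LT = ab.

S(f_1,f_2): lcm = ab. S = -5/4a + 3/4b + 1/2.
  leading term a: no divisor's leading term divides it; move -5/4a to the remainder.
  leading term b: no divisor's leading term divides it; move 3/4b to the remainder.
  leading term 1: no divisor's leading term divides it; move 1/2 to the remainder.
  remainder -5/4a + 3/4b + 1/2 ≠ 0; add g_3 = -5/4a + 3/4b + 1/2 to the basis.

S(f_1,g_3): lcm = ab. S = 3/5b^2 - 7/4a - 3/5b + 7/4.
  leading term b^2: no divisor's leading term divides it; move 3/5b^2 to the remainder.
  leading term a: subtract (7/5)·g_3 from -7/4a - 3/5b + 7/4 → -33/20b + 21/20
  leading term b: no divisor's leading term divides it; move -33/20b to the remainder.
  leading term 1: no divisor's leading term divides it; move 21/20 to the remainder.
  remainder 3/5b^2 - 33/20b + 21/20 ≠ 0; add g_4 = 3/5b^2 - 33/20b + 21/20 to the basis.

The other S-polynomials (S(f_2,g_3), S(f_1,g_4), S(f_2,g_4), S(g_3,g_4)) all reduce to 0 modulo the current basis, so we have a Gröbner basis.
Inter-reduce: drop elements whose leading term is divisible by another's, tail-reduce, and make monic.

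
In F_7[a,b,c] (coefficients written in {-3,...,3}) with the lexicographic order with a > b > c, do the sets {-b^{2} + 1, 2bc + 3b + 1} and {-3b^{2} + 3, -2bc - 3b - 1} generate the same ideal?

Yes, the ideals are equal.

Equality of ideals is decidable: compute both reduced Gröbner bases (unique for the ordering) and check whether they agree.
Buchberger on the first generating set:
f_1 = -b^{2} + 1, LT = b^{2}.
f_2 = 2bc + 3b + 1, LT = bc.

S(f_1,f_2): lcm = b^{2}c. S = 2b^{2} + 3b - c.
  leading term b^{2}: subtract (-2)·f_1 from 2b^{2} + 3b - c → 3b - c + 2
  leading term b: no divisor's leading term divides it; move 3b to the remainder.
  leading term c: no divisor's leading term divides it; move -c to the remainder.
  leading term 1: no divisor's leading term divides it; move 2 to the remainder.
  remainder 3b - c + 2 ≠ 0; add g_3 = 3b - c + 2 to the basis.

S(f_2,g_3): lcm = bc. S = -2b - 2c^{2} - 3c - 3.
  leading term b: subtract (-3)·g_3 from -2b - 2c^{2} - 3c - 3 → -2c^{2} + c + 3
  leading term c^{2}: no divisor's leading term divides it; move -2c^{2} to the remainder.
  leading term c: no divisor's leading term divides it; move c to the remainder.
  leading term 1: no divisor's leading term divides it; move 3 to the remainder.
  remainder -2c^{2} + c + 3 ≠ 0; add g_4 = -2c^{2} + c + 3 to the basis.

The other S-polynomials (S(f_1,g_3), S(f_1,g_4), S(f_2,g_4), S(g_3,g_4)) all reduce to 0 modulo the current basis, so we have a Gröbner basis.
Inter-reduce: drop elements whose leading term is divisible by another's, tail-reduce, and make monic.
Reduced Gröbner basis: {b + 2c + 3, c^{2} + 3c + 2}.

Buchberger on the second generating set:
h_1 = -3b^{2} + 3, LT = b^{2}.
h_2 = -2bc - 3b - 1, LT = bc.

S(h_1,h_2): lcm = b^{2}c. S = 2b^{2} + 3b - c.
  leading term b^{2}: subtract (-3)·h_1 from 2b^{2} + 3b - c → 3b - c + 2
  leading term b: no divisor's leading term divides it; move 3b to the remainder.
  leading term c: no divisor's leading term divides it; move -c to the remainder.
  leading term 1: no divisor's leading term divides it; move 2 to the remainder.
  remainder 3b - c + 2 ≠ 0; add k_3 = 3b - c + 2 to the basis.

S(h_2,k_3): lcm = bc. S = -2b - 2c^{2} - 3c - 3.
  leading term b: subtract (-3)·k_3 from -2b - 2c^{2} - 3c - 3 → -2c^{2} + c + 3
  leading term c^{2}: no divisor's leading term divides it; move -2c^{2} to the remainder.
  leading term c: no divisor's leading term divides it; move c to the remainder.
  leading term 1: no divisor's leading term divides it; move 3 to the remainder.
  remainder -2c^{2} + c + 3 ≠ 0; add k_4 = -2c^{2} + c + 3 to the basis.

The other S-polynomials (S(h_1,k_3), S(h_1,k_4), S(h_2,k_4), S(k_3,k_4)) all reduce to 0 modulo the current basis, so we have a Gröbner basis.
Inter-reduce: drop elements whose leading term is divisible by another's, tail-reduce, and make monic.
Reduced Gröbner basis: {b + 2c + 3, c^{2} + 3c + 2}.

These coincide, so the ideals are equal.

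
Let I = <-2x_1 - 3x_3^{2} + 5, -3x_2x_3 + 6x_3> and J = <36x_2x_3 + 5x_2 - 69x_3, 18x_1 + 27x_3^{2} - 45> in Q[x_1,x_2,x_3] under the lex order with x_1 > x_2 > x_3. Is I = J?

No, the ideals differ.

Two ideals are equal iff their reduced Gröbner bases coincide (the reduced basis is unique for a fixed ordering).
Buchberger on the first generating set:
f_1 = -2x_1 - 3x_3^{2} + 5, LT = x_1.
f_2 = -3x_2x_3 + 6x_3, LT = x_2x_3.

The S-polynomials (S(f_1,f_2)) all reduce to 0 modulo the current basis, so we have a Gröbner basis.
Inter-reduce: drop elements whose leading term is divisible by another's, tail-reduce, and make monic.
Reduced Gröbner basis: {x_1 + \tfrac{3}{2}x_3^{2} - \tfrac{5}{2}, x_2x_3 - 2x_3}.

Buchberger on the second generating set:
h_1 = 36x_2x_3 + 5x_2 - 69x_3, LT = x_2x_3.
h_2 = 18x_1 + 27x_3^{2} - 45, LT = x_1.

The S-polynomials (S(h_1,h_2)) all reduce to 0 modulo the current basis, so we have a Gröbner basis.
Inter-reduce: drop elements whose leading term is divisible by another's, tail-reduce, and make monic.
Reduced Gröbner basis: {x_1 + \tfrac{3}{2}x_3^{2} - \tfrac{5}{2}, x_2x_3 + \tfrac{5}{36}x_2 - \tfrac{23}{12}x_3}.

The bases are distinct; the ideals are different.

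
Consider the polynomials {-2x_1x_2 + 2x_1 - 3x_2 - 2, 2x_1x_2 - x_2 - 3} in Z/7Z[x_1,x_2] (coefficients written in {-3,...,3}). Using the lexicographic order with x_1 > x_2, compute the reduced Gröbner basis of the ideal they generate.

This is the nonlinear analogue of row-reducing a linear system.

f_1 = -2x_1x_2 + 2x_1 - 3x_2 - 2, LT = x_1x_2.
f_2 = 2x_1x_2 - x_2 - 3, LT = x_1x_2.

S(f_1,f_2): lcm = x_1x_2. S = -x_1 + 2x_2 - 1.
  reduce S modulo (f_1, f_2):
  remainder -x_1 + 2x_2 - 1 ≠ 0; add g_3 = -x_1 + 2x_2 - 1 to the basis.

S(f_1,g_3): lcm = x_1x_2. S = -x_1 + 2x_2^{2} - 3x_2 + 1.
  reduce S modulo (f_1, f_2, g_3):
  remainder 2x_2^{2} + 2x_2 + 2 ≠ 0; add g_4 = 2x_2^{2} + 2x_2 + 2 to the basis.

The other S-polynomials (S(f_2,g_3), S(f_1,g_4), S(f_2,g_4), S(g_3,g_4)) all reduce to 0 modulo the current basis, so we have a Gröbner basis.
Inter-reduce: drop elements whose leading term is divisible by another's, tail-reduce, and make monic.

G = {x_1 - 2x_2 + 1, x_2^{2} + x_2 + 1}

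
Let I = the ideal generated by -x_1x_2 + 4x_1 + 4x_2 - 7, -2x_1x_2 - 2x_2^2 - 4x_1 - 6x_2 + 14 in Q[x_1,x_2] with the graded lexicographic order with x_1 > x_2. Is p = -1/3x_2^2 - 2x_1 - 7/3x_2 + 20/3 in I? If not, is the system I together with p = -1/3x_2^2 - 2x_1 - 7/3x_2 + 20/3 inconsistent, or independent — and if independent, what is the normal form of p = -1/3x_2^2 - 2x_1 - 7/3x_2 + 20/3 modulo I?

Adjoining -1/3x_2^2 - 2x_1 - 7/3x_2 + 20/3 makes the ideal the whole ring: the system is inconsistent.

First compute the reduced Gröbner basis of I by Buchberger's algorithm.
f_1 = -x_1x_2 + 4x_1 + 4x_2 - 7, LT = x_1x_2.
f_2 = -2x_1x_2 - 2x_2^2 - 4x_1 - 6x_2 + 14, LT = x_1x_2.

S(f_1,f_2): lcm = x_1x_2. S = -x_2^2 - 6x_1 - 7x_2 + 14.
  reduce S modulo (f_1, f_2):
  remainder -x_2^2 - 6x_1 - 7x_2 + 14 ≠ 0; add h_3 = -x_2^2 - 6x_1 - 7x_2 + 14 to the basis.

S(f_1,h_3): lcm = x_1x_2^2. S = -6x_1^2 - 11x_1x_2 - 4x_2^2 + 14x_1 + 7x_2.
  reduce S modulo (f_1, f_2, h_3):
  remainder -6x_1^2 - 6x_1 - 9x_2 + 21 ≠ 0; add h_4 = -6x_1^2 - 6x_1 - 9x_2 + 21 to the basis.

The other S-polynomials (S(f_2,h_3), S(f_1,h_4), S(f_2,h_4), S(h_3,h_4)) all reduce to 0 modulo the current basis, so we have a Gröbner basis.
Inter-reduce: drop elements whose leading term is divisible by another's, tail-reduce, and make monic.
Reduced Gröbner basis: {x_1^2 + x_1 + 3/2x_2 - 7/2, x_1x_2 - 4x_1 - 4x_2 + 7, x_2^2 + 6x_1 + 7x_2 - 14}.
Label its elements g_1 = x_1^2 + x_1 + 3/2x_2 - 7/2, g_2 = x_1x_2 - 4x_1 - 4x_2 + 7, g_3 = x_2^2 + 6x_1 + 7x_2 - 14.

Reduce p = -1/3x_2^2 - 2x_1 - 7/3x_2 + 20/3 modulo G:
  leading term x_2^2: subtract (-1/3)·g_3 from -1/3x_2^2 - 2x_1 - 7/3x_2 + 20/3 → 2
  leading term 1: no divisor's leading term divides it; move 2 to the remainder.
  normal form = 2.
The normal form is nonzero, so p ∉ I. Since p minus its normal form lies in I, I + (p) = I + (r) where r = 2; decide whether this ideal is the whole ring.
Here r = 2 is a nonzero constant, hence a unit: 1 ∈ I + (p), the Gröbner basis of I + (p) is {1}, and the enlarged system has no common solution — adjoining p is inconsistent.

Ideal membership is decidable via reduction modulo a Gröbner basis.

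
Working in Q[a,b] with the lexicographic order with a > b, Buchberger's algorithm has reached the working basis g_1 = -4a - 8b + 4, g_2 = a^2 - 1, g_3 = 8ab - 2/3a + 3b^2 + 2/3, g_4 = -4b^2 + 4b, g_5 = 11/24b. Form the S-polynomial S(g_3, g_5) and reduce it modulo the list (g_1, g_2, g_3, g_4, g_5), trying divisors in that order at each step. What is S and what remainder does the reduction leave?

S(g_3, g_5) = -1/12a + 3/8b^2 + 1/12; remainder on division = 0.

lcm(LM(g_3), LM(g_5)) = ab.
S = (lcm/LT(g_3))·g_3 − (lcm/LT(g_5))·g_5 = -1/12a + 3/8b^2 + 1/12.
Reduce S modulo (g_1, g_2, g_3, g_4, g_5) in that order:
  leading term a: subtract (1/48)·g_1 from -1/12a + 3/8b^2 + 1/12 → 3/8b^2 + 1/6b
  leading term b^2: subtract (-3/32)·g_4 from 3/8b^2 + 1/6b → 13/24b
  leading term b: subtract (13/11)·g_5 from 13/24b → 0
The remainder is 0, so this S-polynomial contributes no new basis element.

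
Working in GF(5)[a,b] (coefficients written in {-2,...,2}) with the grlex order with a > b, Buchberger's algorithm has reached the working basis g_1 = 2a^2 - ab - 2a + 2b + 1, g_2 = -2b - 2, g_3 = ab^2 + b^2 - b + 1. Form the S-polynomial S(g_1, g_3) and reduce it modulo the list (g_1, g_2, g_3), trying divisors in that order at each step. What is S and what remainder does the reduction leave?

lcm(LM(g_1), LM(g_3)) = a^2b^2.
S = (lcm/LT(g_1))·g_1 − (lcm/LT(g_3))·g_3 = 2ab^3 - 2ab^2 + b^3 + ab - 2b^2 - a.
Reduce S modulo (g_1, g_2, g_3) in that order:
  leading term ab^3: subtract (-ab^2)·g_2 from 2ab^3 - 2ab^2 + b^3 + ab - 2b^2 - a → ab^2 + b^3 + ab - 2b^2 - a
  leading term ab^2: subtract (2ab)·g_2 from ab^2 + b^3 + ab - 2b^2 - a → b^3 - 2b^2 - a
  leading term b^3: subtract (2b^2)·g_2 from b^3 - 2b^2 - a → 2b^2 - a
  leading term b^2: subtract (-b)·g_2 from 2b^2 - a → -a - 2b
  leading term a: no divisor's leading term divides it; move -a to the remainder.
  leading term b: subtract (1)·g_2 from -2b → 2
  leading term 1: no divisor's leading term divides it; move 2 to the remainder.
The remainder -a + 2 is nonzero, so it would be added as the next basis element.

S(g_1, g_3) = 2ab^3 - 2ab^2 + b^3 + ab - 2b^2 - a; remainder on division = -a + 2.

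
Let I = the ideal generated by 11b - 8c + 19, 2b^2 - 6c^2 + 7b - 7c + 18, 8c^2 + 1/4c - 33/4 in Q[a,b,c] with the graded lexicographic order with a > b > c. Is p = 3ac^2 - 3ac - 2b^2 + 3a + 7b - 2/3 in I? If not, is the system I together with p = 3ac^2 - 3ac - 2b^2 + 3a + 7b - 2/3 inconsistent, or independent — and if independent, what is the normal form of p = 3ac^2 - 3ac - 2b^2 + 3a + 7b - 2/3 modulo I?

First compute the reduced Gröbner basis of I by Buchberger's algorithm.
f_1 = 11b - 8c + 19, LT = b.
f_2 = 2b^2 - 6c^2 + 7b - 7c + 18, LT = b^2.
f_3 = 8c^2 + 1/4c - 33/4, LT = c^2.

S(f_1,f_2): lcm = b^2. S = -8/11bc + 3c^2 - 39/22b + 7/2c - 9.
  leading term bc: subtract (-8/121c)·f_1 from -8/11bc + 3c^2 - 39/22b + 7/2c - 9 → 299/121c^2 - 39/22b + 1151/242c - 9
  leading term c^2: subtract (299/968)·f_3 from 299/121c^2 - 39/22b + 1151/242c - 9 → -39/22b + 1647/352c - 2271/352
  leading term b: subtract (-39/242)·f_1 from -39/22b + 1647/352c - 2271/352 → 13125/3872c - 13125/3872
  leading term c: no divisor's leading term divides it; move 13125/3872c to the remainder.
  leading term 1: no divisor's leading term divides it; move -13125/3872 to the remainder.
  remainder 13125/3872c - 13125/3872 ≠ 0; add h_4 = 13125/3872c - 13125/3872 to the basis.

S(f_1,f_3): leading monomials are coprime, so the S-polynomial reduces to 0 (Buchberger's first criterion).
S(f_2,f_3): leading monomials are coprime, so the S-polynomial reduces to 0 (Buchberger's first criterion).
S(f_1,h_4): leading monomials are coprime, so the S-polynomial reduces to 0 (Buchberger's first criterion).
S(f_2,h_4): leading monomials are coprime, so the S-polynomial reduces to 0 (Buchberger's first criterion).
S(f_3,h_4): lcm = c^2. S = 33/32c - 33/32.
  leading term c: subtract (1331/4375)·h_4 from 33/32c - 33/32 → 0
  remainder 0.

Every S-polynomial of the final basis reduces to 0, so we have a Gröbner basis.
Inter-reduce: drop elements whose leading term is divisible by another's, tail-reduce, and make monic.
Reduced Gröbner basis: {b + 1, c - 1}.
Label its elements g_1 = b + 1, g_2 = c - 1.

Reduce p = 3ac^2 - 3ac - 2b^2 + 3a + 7b - 2/3 modulo G:
  leading term ac^2: subtract (3ac)·g_2 from 3ac^2 - 3ac - 2b^2 + 3a + 7b - 2/3 → -2b^2 + 3a + 7b - 2/3
  leading term b^2: subtract (-2b)·g_1 from -2b^2 + 3a + 7b - 2/3 → 3a + 9b - 2/3
  leading term a: no divisor's leading term divides it; move 3a to the remainder.
  leading term b: subtract (9)·g_1 from 9b - 2/3 → -29/3
  leading term 1: no divisor's leading term divides it; move -29/3 to the remainder.
  normal form = 3a - 29/3.
The normal form is nonzero, so p ∉ I. Since p minus its normal form lies in I, I + (p) = I + (r) where r = 3a - 29/3; decide whether this ideal is the whole ring.
Run Buchberger on G together with r (pairs among the g_i already reduce to 0 since G is a Gröbner basis):
g_1 = b + 1, LT = b.
g_2 = c - 1, LT = c.
r = 3a - 29/3, LT = a.

S(g_1,g_2): leading monomials are coprime, so the S-polynomial reduces to 0 (Buchberger's first criterion).
S(g_1,r): leading monomials are coprime, so the S-polynomial reduces to 0 (Buchberger's first criterion).
S(g_2,r): leading monomials are coprime, so the S-polynomial reduces to 0 (Buchberger's first criterion).
Every S-polynomial of the final basis reduces to 0, so we have a Gröbner basis.
Inter-reduce: drop elements whose leading term is divisible by another's, tail-reduce, and make monic.
Reduced Gröbner basis: {a - 29/9, b + 1, c - 1}.
The reduced Gröbner basis of I + (p) is {a - 29/9, b + 1, c - 1} ≠ {1}, a proper ideal, so the enlarged system stays consistent: p is independent of I, with normal form 3a - 29/3.

Ideal membership is decidable via reduction modulo a Gröbner basis.

3ac^2 - 3ac - 2b^2 + 3a + 7b - 2/3 is independent of I; its normal form modulo I is 3a - 29/3.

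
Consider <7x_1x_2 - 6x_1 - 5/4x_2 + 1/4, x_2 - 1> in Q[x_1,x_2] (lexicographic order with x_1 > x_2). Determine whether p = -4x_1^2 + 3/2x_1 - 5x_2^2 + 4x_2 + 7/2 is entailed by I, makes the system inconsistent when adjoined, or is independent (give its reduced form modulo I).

First compute the reduced Gröbner basis of I by Buchberger's algorithm.
f_1 = 7x_1x_2 - 6x_1 - 5/4x_2 + 1/4, LT = x_1x_2.
f_2 = x_2 - 1, LT = x_2.

S(f_1,f_2): lcm = x_1x_2. S = 1/7x_1 - 5/28x_2 + 1/28.
  reduce S modulo (f_1, f_2):
  remainder 1/7x_1 - 1/7 ≠ 0; add h_3 = 1/7x_1 - 1/7 to the basis.

The other S-polynomials (S(f_1,h_3), S(f_2,h_3)) all reduce to 0 modulo the current basis, so we have a Gröbner basis.
Inter-reduce: drop elements whose leading term is divisible by another's, tail-reduce, and make monic.
Reduced Gröbner basis: {x_1 - 1, x_2 - 1}.
Label its elements g_1 = x_1 - 1, g_2 = x_2 - 1.

Reduce p = -4x_1^2 + 3/2x_1 - 5x_2^2 + 4x_2 + 7/2 modulo G:
  leading term x_1^2: subtract (-4x_1)·g_1 from -4x_1^2 + 3/2x_1 - 5x_2^2 + 4x_2 + 7/2 → -5/2x_1 - 5x_2^2 + 4x_2 + 7/2
  leading term x_1: subtract (-5/2)·g_1 from -5/2x_1 - 5x_2^2 + 4x_2 + 7/2 → -5x_2^2 + 4x_2 + 1
  leading term x_2^2: subtract (-5x_2)·g_2 from -5x_2^2 + 4x_2 + 1 → -x_2 + 1
  leading term x_2: subtract (-1)·g_2 from -x_2 + 1 → 0
  normal form = 0.
Since the normal form is 0, p ∈ I.

Ideal membership is decidable via reduction modulo a Gröbner basis.

-4x_1^2 + 3/2x_1 - 5x_2^2 + 4x_2 + 7/2 lies in I (it reduces to 0).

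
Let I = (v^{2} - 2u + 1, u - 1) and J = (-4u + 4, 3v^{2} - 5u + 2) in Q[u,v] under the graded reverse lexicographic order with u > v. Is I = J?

Yes, the ideals are equal.

Equality of ideals is decidable: compute both reduced Gröbner bases (unique for the ordering) and check whether they agree.
Buchberger on the first generating set:
f_1 = v^{2} - 2u + 1, LT = v^{2}.
f_2 = u - 1, LT = u.

The S-polynomials (S(f_1,f_2)) all reduce to 0 modulo the current basis, so we have a Gröbner basis.
Inter-reduce: drop elements whose leading term is divisible by another's, tail-reduce, and make monic.
Reduced Gröbner basis: {v^{2} - 1, u - 1}.

Buchberger on the second generating set:
h_1 = -4u + 4, LT = u.
h_2 = 3v^{2} - 5u + 2, LT = v^{2}.

The S-polynomials (S(h_1,h_2)) all reduce to 0 modulo the current basis, so we have a Gröbner basis.
Inter-reduce: drop elements whose leading term is divisible by another's, tail-reduce, and make monic.
Reduced Gröbner basis: {v^{2} - 1, u - 1}.

The two bases agree; hence the ideals are identical.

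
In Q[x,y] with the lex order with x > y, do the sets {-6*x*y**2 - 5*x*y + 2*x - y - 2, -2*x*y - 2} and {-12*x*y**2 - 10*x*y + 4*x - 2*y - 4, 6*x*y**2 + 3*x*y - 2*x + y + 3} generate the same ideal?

Since reduced Gröbner bases are canonical representatives of ideals under a given ordering, it suffices to compute and compare them.
Buchberger on the first generating set:
f_1 = -6*x*y**2 - 5*x*y + 2*x - y - 2, LT = x*y**2.
f_2 = -2*x*y - 2, LT = x*y.

S(f_1,f_2): lcm = x*y**2. S = 5/6*x*y - 1/3*x - 5/6*y + 1/3.
  reduce S modulo (f_1, f_2):
  remainder -1/3*x - 5/6*y - 1/2 ≠ 0; add g_3 = -1/3*x - 5/6*y - 1/2 to the basis.

S(f_1,g_3): lcm = x*y**2. S = 5/6*x*y - 1/3*x - 5/2*y**3 - 3/2*y**2 + 1/6*y + 1/3.
  reduce S modulo (f_1, f_2, g_3):
  remainder -5/2*y**3 - 3/2*y**2 + y ≠ 0; add g_4 = -5/2*y**3 - 3/2*y**2 + y to the basis.

S(f_2,g_3): lcm = x*y. S = -5/2*y**2 - 3/2*y + 1.
  reduce S modulo (f_1, f_2, g_3, g_4):
  remainder -5/2*y**2 - 3/2*y + 1 ≠ 0; add g_5 = -5/2*y**2 - 3/2*y + 1 to the basis.

The other S-polynomials (S(f_1,g_4), S(f_2,g_4), S(g_3,g_4), S(f_1,g_5), S(f_2,g_5), S(g_3,g_5), S(g_4,g_5)) all reduce to 0 modulo the current basis, so we have a Gröbner basis.
Inter-reduce: drop elements whose leading term is divisible by another's, tail-reduce, and make monic.
Reduced Gröbner basis: {x + 5/2*y + 3/2, y**2 + 3/5*y - 2/5}.

Buchberger on the second generating set:
h_1 = -12*x*y**2 - 10*x*y + 4*x - 2*y - 4, LT = x*y**2.
h_2 = 6*x*y**2 + 3*x*y - 2*x + y + 3, LT = x*y**2.

S(h_1,h_2): lcm = x*y**2. S = 1/3*x*y - 1/6.
  reduce S modulo (h_1, h_2):
  remainder 1/3*x*y - 1/6 ≠ 0; add k_3 = 1/3*x*y - 1/6 to the basis.

S(h_1,k_3): lcm = x*y**2. S = 5/6*x*y - 1/3*x + 2/3*y + 1/3.
  reduce S modulo (h_1, h_2, k_3):
  remainder -1/3*x + 2/3*y + 3/4 ≠ 0; add k_4 = -1/3*x + 2/3*y + 3/4 to the basis.

S(h_1,k_4): lcm = x*y**2. S = 5/6*x*y - 1/3*x + 2*y**3 + 9/4*y**2 + 1/6*y + 1/3.
  reduce S modulo (h_1, h_2, k_3, k_4):
  remainder 2*y**3 + 9/4*y**2 - 1/2*y ≠ 0; add k_5 = 2*y**3 + 9/4*y**2 - 1/2*y to the basis.

S(k_3,k_4): lcm = x*y. S = 2*y**2 + 9/4*y - 1/2.
  reduce S modulo (h_1, h_2, k_3, k_4, k_5):
  remainder 2*y**2 + 9/4*y - 1/2 ≠ 0; add k_6 = 2*y**2 + 9/4*y - 1/2 to the basis.

The other S-polynomials (S(h_2,k_3), S(h_2,k_4), S(h_1,k_5), S(h_2,k_5), S(k_3,k_5), S(k_4,k_5), S(h_1,k_6), S(h_2,k_6), S(k_3,k_6), S(k_4,k_6), S(k_5,k_6)) all reduce to 0 modulo the current basis, so we have a Gröbner basis.
Inter-reduce: drop elements whose leading term is divisible by another's, tail-reduce, and make monic.
Reduced Gröbner basis: {x - 2*y - 9/4, y**2 + 9/8*y - 1/4}.

The bases are distinct; the ideals are different.

No, the ideals differ.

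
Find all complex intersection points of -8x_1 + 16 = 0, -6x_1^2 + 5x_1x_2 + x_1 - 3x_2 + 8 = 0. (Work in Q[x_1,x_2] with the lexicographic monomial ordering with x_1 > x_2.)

Compute a lex Gröbner basis by Buchberger's algorithm.
f_1 = -8x_1 + 16, LT = x_1.
f_2 = -6x_1^2 + 5x_1x_2 + x_1 - 3x_2 + 8, LT = x_1^2.

S(f_1,f_2): lcm = x_1^2. S = 5/6x_1x_2 - 11/6x_1 - 1/2x_2 + 4/3.
  leading term x_1x_2: subtract (-5/48x_2)·f_1 from 5/6x_1x_2 - 11/6x_1 - 1/2x_2 + 4/3 → -11/6x_1 + 7/6x_2 + 4/3
  leading term x_1: subtract (11/48)·f_1 from -11/6x_1 + 7/6x_2 + 4/3 → 7/6x_2 - 7/3
  leading term x_2: no divisor's leading term divides it; move 7/6x_2 to the remainder.
  leading term 1: no divisor's leading term divides it; move -7/3 to the remainder.
  remainder 7/6x_2 - 7/3 ≠ 0; add h_3 = 7/6x_2 - 7/3 to the basis.

The other S-polynomials (S(f_1,h_3), S(f_2,h_3)) all reduce to 0 modulo the current basis, so we have a Gröbner basis.
Inter-reduce: drop elements whose leading term is divisible by another's, tail-reduce, and make monic.
Reduced Gröbner basis: {x_1 - 2, x_2 - 2}.

Elimination: the polynomial x_2 - 2 lies in the elimination ideal for x_2, so x_2 ∈ {2}. For each such x_2, the remaining basis elements (now univariate) give the rest of the solution.
  x_2 = 2: the earlier basis element becomes x_1 - 2 = 0, giving x_1 = 2 — point (2, 2).
Check: every point annihilates each of the original generators.

{(2, 2)}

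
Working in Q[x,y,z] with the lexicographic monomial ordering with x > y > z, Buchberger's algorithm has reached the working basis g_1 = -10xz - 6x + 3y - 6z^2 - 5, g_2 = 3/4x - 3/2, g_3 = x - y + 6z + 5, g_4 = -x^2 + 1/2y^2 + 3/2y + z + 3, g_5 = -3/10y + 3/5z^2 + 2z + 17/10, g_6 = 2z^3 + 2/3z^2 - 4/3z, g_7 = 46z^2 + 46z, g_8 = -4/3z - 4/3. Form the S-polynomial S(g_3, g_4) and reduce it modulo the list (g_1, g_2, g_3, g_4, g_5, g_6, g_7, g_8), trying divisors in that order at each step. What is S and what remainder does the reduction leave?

S(g_3, g_4) = -xy + 6xz + 5x + 1/2y^2 + 3/2y + z + 3; remainder on division = 0.

lcm(LM(g_3), LM(g_4)) = x^2.
S = (lcm/LT(g_3))·g_3 − (lcm/LT(g_4))·g_4 = -xy + 6xz + 5x + 1/2y^2 + 3/2y + z + 3.
Reduce S modulo (g_1, g_2, g_3, g_4, g_5, g_6, g_7, g_8) in that order:
  leading term xy: subtract (-4/3y)·g_2 from -xy + 6xz + 5x + 1/2y^2 + 3/2y + z + 3 → 6xz + 5x + 1/2y^2 - 1/2y + z + 3
  leading term xz: subtract (-3/5)·g_1 from 6xz + 5x + 1/2y^2 - 1/2y + z + 3 → 7/5x + 1/2y^2 + 13/10y - 18/5z^2 + z
  leading term x: subtract (28/15)·g_2 from 7/5x + 1/2y^2 + 13/10y - 18/5z^2 + z → 1/2y^2 + 13/10y - 18/5z^2 + z + 14/5
  leading term y^2: subtract (-5/3y)·g_5 from 1/2y^2 + 13/10y - 18/5z^2 + z + 14/5 → yz^2 + 10/3yz + 62/15y - 18/5z^2 + z + 14/5
  leading term yz^2: subtract (-10/3z^2)·g_5 from yz^2 + 10/3yz + 62/15y - 18/5z^2 + z + 14/5 → 10/3yz + 62/15y + 2z^4 + 20/3z^3 + 31/15z^2 + z + 14/5
  leading term yz: subtract (-100/9z)·g_5 from 10/3yz + 62/15y + 2z^4 + 20/3z^3 + 31/15z^2 + z + 14/5 → 62/15y + 2z^4 + 40/3z^3 + 1093/45z^2 + 179/9z + 14/5
  leading term y: subtract (-124/9)·g_5 from 62/15y + 2z^4 + 40/3z^3 + 1093/45z^2 + 179/9z + 14/5 → 2z^4 + 40/3z^3 + 293/9z^2 + 427/9z + 236/9
  leading term z^4: subtract (z)·g_6 from 2z^4 + 40/3z^3 + 293/9z^2 + 427/9z + 236/9 → 38/3z^3 + 305/9z^2 + 427/9z + 236/9
  leading term z^3: subtract (19/3)·g_6 from 38/3z^3 + 305/9z^2 + 427/9z + 236/9 → 89/3z^2 + 503/9z + 236/9
  leading term z^2: subtract (89/138)·g_7 from 89/3z^2 + 503/9z + 236/9 → 236/9z + 236/9
  leading term z: subtract (-59/3)·g_8 from 236/9z + 236/9 → 0
The remainder is 0, so this S-polynomial contributes no new basis element.
An S-polynomial is built so that the two leading terms cancel; whether anything survives reduction is exactly the Gröbner-basis criterion.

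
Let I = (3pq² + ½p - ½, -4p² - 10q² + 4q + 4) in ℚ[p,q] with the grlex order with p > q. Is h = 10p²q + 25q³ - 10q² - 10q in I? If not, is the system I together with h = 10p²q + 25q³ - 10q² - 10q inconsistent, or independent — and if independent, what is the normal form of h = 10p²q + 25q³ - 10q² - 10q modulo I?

10p²q + 25q³ - 10q² - 10q lies in I (it reduces to 0).

First compute the reduced Gröbner basis of I by Buchberger's algorithm.
f_1 = 3pq² + ½p - ½, LT = pq².
f_2 = -4p² - 10q² + 4q + 4, LT = p².

S(f_1,f_2): lcm = p²q². S = -5/2q⁴ + q³ + ⅙p² + q² - ⅙p.
  reduce S modulo (f_1, f_2):
  remainder -5/2q⁴ + q³ + 7/12q² - ⅙p + ⅙q + ⅙ ≠ 0; add k_3 = -5/2q⁴ + q³ + 7/12q² - ⅙p + ⅙q + ⅙ to the basis.

The other S-polynomials (S(f_1,k_3), S(f_2,k_3)) all reduce to 0 modulo the current basis, so we have a Gröbner basis.
Inter-reduce: drop elements whose leading term is divisible by another's, tail-reduce, and make monic.
Reduced Gröbner basis: {q⁴ - ⅖q³ - 7/30q² + 1/15p - 1/15q - 1/15, pq² + ⅙p - ⅙, p² + 5/2q² - q - 1}.
Label its elements g_1 = q⁴ - ⅖q³ - 7/30q² + 1/15p - 1/15q - 1/15, g_2 = pq² + ⅙p - ⅙, g_3 = p² + 5/2q² - q - 1.

Reduce h = 10p²q + 25q³ - 10q² - 10q modulo G:
  leading term p²q: subtract (10q)·g_3 from 10p²q + 25q³ - 10q² - 10q → 0
  normal form = 0.
Since the normal form is 0, h ∈ I.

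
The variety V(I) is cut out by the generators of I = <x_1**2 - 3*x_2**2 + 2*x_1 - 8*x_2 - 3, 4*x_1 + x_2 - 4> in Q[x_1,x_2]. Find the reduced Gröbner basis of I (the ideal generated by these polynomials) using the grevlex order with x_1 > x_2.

This is the nonlinear analogue of row-reducing a linear system.

f_1 = x_1**2 - 3*x_2**2 + 2*x_1 - 8*x_2 - 3, LT = x_1**2.
f_2 = 4*x_1 + x_2 - 4, LT = x_1.

S(f_1,f_2): lcm = x_1**2. S = -1/4*x_1*x_2 - 3*x_2**2 + 3*x_1 - 8*x_2 - 3.
  leading term x_1*x_2: subtract (-1/16*x_2)·f_2 from -1/4*x_1*x_2 - 3*x_2**2 + 3*x_1 - 8*x_2 - 3 → -47/16*x_2**2 + 3*x_1 - 33/4*x_2 - 3
  leading term x_2**2: no divisor's leading term divides it; move -47/16*x_2**2 to the remainder.
  leading term x_1: subtract (3/4)·f_2 from 3*x_1 - 33/4*x_2 - 3 → -9*x_2
  leading term x_2: no divisor's leading term divides it; move -9*x_2 to the remainder.
  remainder -47/16*x_2**2 - 9*x_2 ≠ 0; add g_3 = -47/16*x_2**2 - 9*x_2 to the basis.

S(f_1,g_3): leading monomials are coprime, so the S-polynomial reduces to 0 (Buchberger's first criterion).
S(f_2,g_3): leading monomials are coprime, so the S-polynomial reduces to 0 (Buchberger's first criterion).
Every S-polynomial of the final basis reduces to 0, so we have a Gröbner basis.
Inter-reduce: drop elements whose leading term is divisible by another's, tail-reduce, and make monic.

G = {x_2**2 + 144/47*x_2, x_1 + 1/4*x_2 - 1}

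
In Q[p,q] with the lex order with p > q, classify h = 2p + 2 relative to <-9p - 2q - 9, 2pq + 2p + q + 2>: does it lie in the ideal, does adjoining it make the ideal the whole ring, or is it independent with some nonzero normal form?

First compute the reduced Gröbner basis of I by Buchberger's algorithm.
f_1 = -9p - 2q - 9, LT = p.
f_2 = 2pq + 2p + q + 2, LT = pq.

S(f_1,f_2): lcm = pq. S = -p + 2/9q^2 + 1/2q - 1.
  reduce S modulo (f_1, f_2):
  remainder 2/9q^2 + 13/18q ≠ 0; add k_3 = 2/9q^2 + 13/18q to the basis.

The other S-polynomials (S(f_1,k_3), S(f_2,k_3)) all reduce to 0 modulo the current basis, so we have a Gröbner basis.
Inter-reduce: drop elements whose leading term is divisible by another's, tail-reduce, and make monic.
Reduced Gröbner basis: {p + 2/9q + 1, q^2 + 13/4q}.
Label its elements g_1 = p + 2/9q + 1, g_2 = q^2 + 13/4q.

Reduce h = 2p + 2 modulo G:
  leading term p: subtract (2)·g_1 from 2p + 2 → -4/9q
  leading term q: no divisor's leading term divides it; move -4/9q to the remainder.
  normal form = -4/9q.
The normal form is nonzero, so h ∉ I. Since h minus its normal form lies in I, I + (h) = I + (r) where r = -4/9q; decide whether this ideal is the whole ring.
Run Buchberger on G together with r (pairs among the g_i already reduce to 0 since G is a Gröbner basis):
g_1 = p + 2/9q + 1, LT = p.
g_2 = q^2 + 13/4q, LT = q^2.
r = -4/9q, LT = q.

The S-polynomials (S(g_1,g_2), S(g_1,r), S(g_2,r)) all reduce to 0 modulo the current basis, so we have a Gröbner basis.
Inter-reduce: drop elements whose leading term is divisible by another's, tail-reduce, and make monic.
Reduced Gröbner basis: {p + 1, q}.
The reduced Gröbner basis of I + (h) is {p + 1, q} ≠ {1}, a proper ideal, so the enlarged system stays consistent: h is independent of I, with normal form -4/9q.

2p + 2 is independent of I; its normal form modulo I is -4/9q.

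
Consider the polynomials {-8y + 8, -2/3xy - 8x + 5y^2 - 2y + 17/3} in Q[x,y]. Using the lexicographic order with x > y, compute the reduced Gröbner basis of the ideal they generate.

Buchberger's algorithm terminates because the ascending chain of leading-term ideals stabilizes.

f_1 = -8y + 8, LT = y.
f_2 = -2/3xy - 8x + 5y^2 - 2y + 17/3, LT = xy.

S(f_1,f_2): lcm = xy. S = -13x + 15/2y^2 - 3y + 17/2.
  reduce S modulo (f_1, f_2):
  remainder -13x + 13 ≠ 0; add g_3 = -13x + 13 to the basis.

The other S-polynomials (S(f_1,g_3), S(f_2,g_3)) all reduce to 0 modulo the current basis, so we have a Gröbner basis.
Inter-reduce: drop elements whose leading term is divisible by another's, tail-reduce, and make monic.

G = {x - 1, y - 1}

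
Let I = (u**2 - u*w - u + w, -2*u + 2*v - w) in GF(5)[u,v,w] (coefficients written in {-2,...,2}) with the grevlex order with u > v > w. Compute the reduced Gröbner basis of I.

f_1 = u**2 - u*w - u + w, LT = u**2.
f_2 = -2*u + 2*v - w, LT = u.

S(f_1,f_2): lcm = u**2. S = u*v + u*w - u + w.
  leading term u*v: subtract (2*v)·f_2 from u*v + u*w - u + w → v**2 + u*w + 2*v*w - u + w
  leading term v**2: no divisor's leading term divides it; move v**2 to the remainder.
  leading term u*w: subtract (2*w)·f_2 from u*w + 2*v*w - u + w → -2*v*w + 2*w**2 - u + w
  leading term v*w: no divisor's leading term divides it; move -2*v*w to the remainder.
  leading term w**2: no divisor's leading term divides it; move 2*w**2 to the remainder.
  leading term u: subtract (-2)·f_2 from -u + w → -v - w
  leading term v: no divisor's leading term divides it; move -v to the remainder.
  leading term w: no divisor's leading term divides it; move -w to the remainder.
  remainder v**2 - 2*v*w + 2*w**2 - v - w ≠ 0; add g_3 = v**2 - 2*v*w + 2*w**2 - v - w to the basis.

The other S-polynomials (S(f_1,g_3), S(f_2,g_3)) all reduce to 0 modulo the current basis, so we have a Gröbner basis.
Inter-reduce: drop elements whose leading term is divisible by another's, tail-reduce, and make monic.

G = {v**2 - 2*v*w + 2*w**2 - v - w, u - v - 2*w}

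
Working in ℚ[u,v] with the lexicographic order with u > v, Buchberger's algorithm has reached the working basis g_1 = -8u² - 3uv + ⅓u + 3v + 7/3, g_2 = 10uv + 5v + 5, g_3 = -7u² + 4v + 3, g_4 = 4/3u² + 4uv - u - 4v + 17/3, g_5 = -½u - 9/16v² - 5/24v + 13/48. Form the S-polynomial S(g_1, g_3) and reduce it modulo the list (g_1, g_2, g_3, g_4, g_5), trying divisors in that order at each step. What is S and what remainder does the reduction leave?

S(g_1, g_3) = ⅜uv - 1/24u + 11/56v + 23/168; remainder on division = 3/64v² + 53/2016v - 295/4032.

lcm(LM(g_1), LM(g_3)) = u².
S = (lcm/LT(g_1))·g_1 − (lcm/LT(g_3))·g_3 = ⅜uv - 1/24u + 11/56v + 23/168.
Reduce S modulo (g_1, g_2, g_3, g_4, g_5) in that order:
  leading term uv: subtract (3/80)·g_2 from ⅜uv - 1/24u + 11/56v + 23/168 → -1/24u + 1/112v - 17/336
  leading term u: subtract (1/12)·g_5 from -1/24u + 1/112v - 17/336 → 3/64v² + 53/2016v - 295/4032
  leading term v²: no divisor's leading term divides it; move 3/64v² to the remainder.
  leading term v: no divisor's leading term divides it; move 53/2016v to the remainder.
  leading term 1: no divisor's leading term divides it; move -295/4032 to the remainder.
The remainder 3/64v² + 53/2016v - 295/4032 is nonzero, so it would be added as the next basis element.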